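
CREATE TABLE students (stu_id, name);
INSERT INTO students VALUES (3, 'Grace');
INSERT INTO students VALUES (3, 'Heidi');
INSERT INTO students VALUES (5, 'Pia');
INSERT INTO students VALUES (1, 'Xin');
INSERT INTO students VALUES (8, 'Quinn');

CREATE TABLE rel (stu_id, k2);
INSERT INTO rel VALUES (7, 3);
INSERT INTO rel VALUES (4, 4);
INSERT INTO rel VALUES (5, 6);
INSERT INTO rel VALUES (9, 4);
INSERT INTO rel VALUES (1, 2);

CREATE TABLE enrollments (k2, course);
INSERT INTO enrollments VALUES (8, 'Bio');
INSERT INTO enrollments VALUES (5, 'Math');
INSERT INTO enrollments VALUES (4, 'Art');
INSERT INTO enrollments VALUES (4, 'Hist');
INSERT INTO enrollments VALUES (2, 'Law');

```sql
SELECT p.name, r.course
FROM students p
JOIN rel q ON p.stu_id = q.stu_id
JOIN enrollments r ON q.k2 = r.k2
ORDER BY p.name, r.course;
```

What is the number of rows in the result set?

Joins associate left-to-right: students INNER JOIN rel on stu_id gives 2 intermediate row(s).
Then INNER JOIN `enrollments r` on k2: keep only rows whose q.k2 appears in r.
Result: 1 row(s).

1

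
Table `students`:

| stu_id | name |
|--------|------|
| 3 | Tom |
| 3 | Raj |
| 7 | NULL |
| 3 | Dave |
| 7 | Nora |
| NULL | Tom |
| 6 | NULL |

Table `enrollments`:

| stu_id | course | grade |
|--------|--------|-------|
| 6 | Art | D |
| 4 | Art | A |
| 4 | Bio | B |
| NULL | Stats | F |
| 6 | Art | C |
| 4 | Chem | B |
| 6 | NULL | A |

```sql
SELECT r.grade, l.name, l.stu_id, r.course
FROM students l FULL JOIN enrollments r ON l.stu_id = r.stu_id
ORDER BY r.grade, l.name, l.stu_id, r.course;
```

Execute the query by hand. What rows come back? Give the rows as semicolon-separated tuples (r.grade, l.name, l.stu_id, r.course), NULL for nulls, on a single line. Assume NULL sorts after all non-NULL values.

FULL OUTER JOIN keeps every row from both sides; unmatched rows get NULL for the other side's columns.
Matching on l.stu_id = r.stu_id. A NULL in a compared column never satisfies the condition.
- l[0] stu_id=3 → no match; kept with NULLs on the r side.
- l[1] stu_id=3 → no match; kept with NULLs on the r side.
- l[2] stu_id=7 → no match; kept with NULLs on the r side.
- l[3] stu_id=3 → no match; kept with NULLs on the r side.
- l[4] stu_id=7 → no match; kept with NULLs on the r side.
- l[5] stu_id=NULL → no match; kept with NULLs on the r side.
- l[6] stu_id=6 → 3 match(es) in r → 3 row(s).
- plus 4 unmatched r row(s), each kept with NULL l columns.

(A, NULL, 6, NULL); (A, NULL, NULL, Art); (B, NULL, NULL, Bio); (B, NULL, NULL, Chem); (C, NULL, 6, Art); (D, NULL, 6, Art); (F, NULL, NULL, Stats); (NULL, Dave, 3, NULL); (NULL, Nora, 7, NULL); (NULL, Raj, 3, NULL); (NULL, Tom, 3, NULL); (NULL, Tom, NULL, NULL); (NULL, NULL, 7, NULL)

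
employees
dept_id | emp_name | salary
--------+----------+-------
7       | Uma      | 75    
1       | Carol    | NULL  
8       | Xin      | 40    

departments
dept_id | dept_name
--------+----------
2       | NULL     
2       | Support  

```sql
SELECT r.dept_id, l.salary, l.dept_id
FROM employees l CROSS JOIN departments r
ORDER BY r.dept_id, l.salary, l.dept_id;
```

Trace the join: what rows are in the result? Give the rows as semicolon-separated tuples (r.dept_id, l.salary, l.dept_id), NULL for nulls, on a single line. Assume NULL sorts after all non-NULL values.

(2, 40, 8); (2, 40, 8); (2, 75, 7); (2, 75, 7); (2, NULL, 1); (2, NULL, 1)

CROSS JOIN pairs every row of `employees` with every row of `departments`: 3 × 2 = 6 rows.
After projecting and ordering:
r.dept_id | l.salary | l.dept_id
2 | 40 | 8
2 | 40 | 8
2 | 75 | 7
2 | 75 | 7
2 | NULL | 1
2 | NULL | 1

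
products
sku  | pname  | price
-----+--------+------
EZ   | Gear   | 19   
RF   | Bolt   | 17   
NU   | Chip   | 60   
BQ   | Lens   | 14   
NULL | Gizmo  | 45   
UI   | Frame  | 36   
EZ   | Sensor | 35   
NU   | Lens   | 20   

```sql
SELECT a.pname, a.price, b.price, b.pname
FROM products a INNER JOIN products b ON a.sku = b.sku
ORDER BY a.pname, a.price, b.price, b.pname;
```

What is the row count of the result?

11

INNER JOIN keeps only pairs where the ON condition holds.
Matching on a.sku = b.sku. A NULL in a compared column never satisfies the condition.
Matched pairs: 11.
Total: 11 rows.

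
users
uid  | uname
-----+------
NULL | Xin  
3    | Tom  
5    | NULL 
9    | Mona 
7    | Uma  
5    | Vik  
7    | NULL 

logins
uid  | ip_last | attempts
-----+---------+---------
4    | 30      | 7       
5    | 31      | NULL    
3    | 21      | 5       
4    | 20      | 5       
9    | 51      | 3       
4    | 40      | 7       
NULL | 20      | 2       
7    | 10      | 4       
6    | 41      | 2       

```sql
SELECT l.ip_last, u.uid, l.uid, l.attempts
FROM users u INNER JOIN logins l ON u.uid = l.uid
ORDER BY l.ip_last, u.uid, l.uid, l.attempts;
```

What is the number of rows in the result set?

INNER JOIN keeps only pairs where the ON condition holds.
Matching on u.uid = l.uid. A NULL in a compared column never satisfies the condition.
Matched pairs: 6.
Total: 6 rows.

6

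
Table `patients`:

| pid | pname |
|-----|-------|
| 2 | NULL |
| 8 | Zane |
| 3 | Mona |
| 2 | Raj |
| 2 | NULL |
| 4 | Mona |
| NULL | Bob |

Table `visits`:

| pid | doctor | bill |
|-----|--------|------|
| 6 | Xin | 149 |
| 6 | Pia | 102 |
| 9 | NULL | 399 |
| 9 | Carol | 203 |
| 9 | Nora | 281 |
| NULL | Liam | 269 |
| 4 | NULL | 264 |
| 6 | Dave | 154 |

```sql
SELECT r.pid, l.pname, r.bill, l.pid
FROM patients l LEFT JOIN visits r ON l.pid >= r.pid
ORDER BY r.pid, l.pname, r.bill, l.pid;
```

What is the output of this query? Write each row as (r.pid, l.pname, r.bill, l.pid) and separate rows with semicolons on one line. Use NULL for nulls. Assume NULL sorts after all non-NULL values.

(4, Mona, 264, 4); (4, Zane, 264, 8); (6, Zane, 102, 8); (6, Zane, 149, 8); (6, Zane, 154, 8); (NULL, Bob, NULL, NULL); (NULL, Mona, NULL, 3); (NULL, Raj, NULL, 2); (NULL, NULL, NULL, 2); (NULL, NULL, NULL, 2)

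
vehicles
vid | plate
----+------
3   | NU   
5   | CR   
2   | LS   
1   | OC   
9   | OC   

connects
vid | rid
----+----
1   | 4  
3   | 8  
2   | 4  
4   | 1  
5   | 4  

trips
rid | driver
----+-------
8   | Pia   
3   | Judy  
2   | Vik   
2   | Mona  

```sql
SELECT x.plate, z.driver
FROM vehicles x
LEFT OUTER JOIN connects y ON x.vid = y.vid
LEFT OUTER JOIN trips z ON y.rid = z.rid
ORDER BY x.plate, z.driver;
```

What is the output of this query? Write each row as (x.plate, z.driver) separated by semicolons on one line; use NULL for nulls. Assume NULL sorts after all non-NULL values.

(CR, NULL); (LS, NULL); (NU, Pia); (OC, NULL); (OC, NULL)

Joins associate left-to-right: vehicles LEFT JOIN connects on vid gives 5 intermediate row(s).
Then LEFT JOIN `trips z` on rid: each of those 5 rows is kept; rows whose y.rid has no match in z get NULL for z's columns.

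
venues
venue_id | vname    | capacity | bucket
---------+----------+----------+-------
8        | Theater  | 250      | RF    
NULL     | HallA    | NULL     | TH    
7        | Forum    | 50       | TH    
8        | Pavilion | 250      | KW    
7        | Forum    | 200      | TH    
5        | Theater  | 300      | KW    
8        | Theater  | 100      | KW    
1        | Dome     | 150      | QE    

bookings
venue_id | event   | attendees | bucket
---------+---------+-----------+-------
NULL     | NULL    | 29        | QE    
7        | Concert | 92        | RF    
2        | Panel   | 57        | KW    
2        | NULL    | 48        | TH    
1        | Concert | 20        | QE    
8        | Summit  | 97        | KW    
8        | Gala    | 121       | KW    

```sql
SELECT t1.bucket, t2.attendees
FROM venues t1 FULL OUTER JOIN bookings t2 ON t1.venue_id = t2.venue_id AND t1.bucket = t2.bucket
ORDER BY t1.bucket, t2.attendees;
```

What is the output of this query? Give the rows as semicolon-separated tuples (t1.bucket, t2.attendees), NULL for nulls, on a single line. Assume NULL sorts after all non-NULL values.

FULL OUTER JOIN keeps every row from both sides; unmatched rows get NULL for the other side's columns.
Matching on t1.venue_id = t2.venue_id AND t1.bucket = t2.bucket. A NULL in a compared column never satisfies the condition.
- t1 row (venue_id=8, bucket=RF): no match → kept, t2 columns NULL.
- t1 row (venue_id=NULL, bucket=TH): no match → kept, t2 columns NULL.
- t1 row (venue_id=7, bucket=TH): no match → kept, t2 columns NULL.
- t1 row (venue_id=8, bucket=KW): matches 2 t2 row(s) → 2 output row(s).
- t1 row (venue_id=7, bucket=TH): no match → kept, t2 columns NULL.
- t1 row (venue_id=5, bucket=KW): no match → kept, t2 columns NULL.
- t1 row (venue_id=8, bucket=KW): matches 2 t2 row(s) → 2 output row(s).
- t1 row (venue_id=1, bucket=QE): matches 1 t2 row(s) → 1 output row(s).
- 4 row(s) from t2 found no t1 partner → padded with NULL.

(KW, 97); (KW, 97); (KW, 121); (KW, 121); (KW, NULL); (QE, 20); (RF, NULL); (TH, NULL); (TH, NULL); (TH, NULL); (NULL, 29); (NULL, 48); (NULL, 57); (NULL, 92)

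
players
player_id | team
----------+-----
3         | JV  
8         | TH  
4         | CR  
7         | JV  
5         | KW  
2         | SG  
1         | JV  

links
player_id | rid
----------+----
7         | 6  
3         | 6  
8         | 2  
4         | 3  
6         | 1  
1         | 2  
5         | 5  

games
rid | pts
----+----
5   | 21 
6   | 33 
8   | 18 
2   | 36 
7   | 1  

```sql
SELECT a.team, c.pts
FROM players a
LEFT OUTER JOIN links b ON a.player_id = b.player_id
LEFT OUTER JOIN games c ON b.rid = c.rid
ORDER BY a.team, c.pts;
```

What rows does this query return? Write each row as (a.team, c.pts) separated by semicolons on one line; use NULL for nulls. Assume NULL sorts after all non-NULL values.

Evaluate left to right. First `players a LEFT JOIN links b` on player_id: 7 row(s).
Then LEFT JOIN `games c` on rid: each of those 7 rows is kept; rows whose b.rid has no match in c get NULL for c's columns.

(CR, NULL); (JV, 33); (JV, 33); (JV, 36); (KW, 21); (SG, NULL); (TH, 36)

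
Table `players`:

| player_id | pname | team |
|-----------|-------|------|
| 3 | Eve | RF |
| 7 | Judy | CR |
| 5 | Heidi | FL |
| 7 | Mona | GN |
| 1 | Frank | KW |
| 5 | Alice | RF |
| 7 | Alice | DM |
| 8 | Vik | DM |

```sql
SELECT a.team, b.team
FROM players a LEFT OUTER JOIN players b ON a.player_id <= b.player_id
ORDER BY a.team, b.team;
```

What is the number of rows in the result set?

LEFT JOIN keeps every row from `players a`; unmatched rows get NULL for `players b`'s columns.
Matching on a.player_id <= b.player_id.
- a row (player_id=3): matches 7 b row(s) → 7 output row(s).
- a row (player_id=7): matches 4 b row(s) → 4 output row(s).
- a row (player_id=5): matches 6 b row(s) → 6 output row(s).
- a row (player_id=7): matches 4 b row(s) → 4 output row(s).
- a row (player_id=1): matches 8 b row(s) → 8 output row(s).
- a row (player_id=5): matches 6 b row(s) → 6 output row(s).
- a row (player_id=7): matches 4 b row(s) → 4 output row(s).
- a row (player_id=8): matches 1 b row(s) → 1 output row(s).
Total: 40 rows.

40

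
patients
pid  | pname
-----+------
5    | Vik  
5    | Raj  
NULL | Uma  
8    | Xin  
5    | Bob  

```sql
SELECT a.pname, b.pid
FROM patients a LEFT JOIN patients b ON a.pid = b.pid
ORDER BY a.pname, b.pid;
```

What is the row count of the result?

11

LEFT JOIN keeps every row from `patients a`; unmatched rows get NULL for `patients b`'s columns.
Matching on a.pid = b.pid. A NULL in a compared column never satisfies the condition.
- a[0] pid=5 → 3 match(es) in b → 3 row(s).
- a[1] pid=5 → 3 match(es) in b → 3 row(s).
- a[2] pid=NULL → no match; kept with NULLs on the b side.
- a[3] pid=8 → 1 match(es) in b → 1 row(s).
- a[4] pid=5 → 3 match(es) in b → 3 row(s).
Total: 10 matched + 1 padded = 11 rows.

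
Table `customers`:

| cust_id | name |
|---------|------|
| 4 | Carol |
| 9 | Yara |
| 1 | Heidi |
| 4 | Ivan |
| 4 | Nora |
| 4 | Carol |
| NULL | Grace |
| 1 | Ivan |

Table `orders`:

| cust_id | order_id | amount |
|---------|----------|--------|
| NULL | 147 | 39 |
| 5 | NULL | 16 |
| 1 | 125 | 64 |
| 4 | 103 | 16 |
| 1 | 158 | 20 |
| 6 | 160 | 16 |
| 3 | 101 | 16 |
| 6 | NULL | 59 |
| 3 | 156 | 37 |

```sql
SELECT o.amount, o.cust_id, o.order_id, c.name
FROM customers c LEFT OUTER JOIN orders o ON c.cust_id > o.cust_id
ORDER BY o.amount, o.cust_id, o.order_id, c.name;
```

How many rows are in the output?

27

LEFT JOIN keeps every row from `customers`; unmatched rows get NULL for `orders`'s columns.
Matching on c.cust_id > o.cust_id. A NULL in a compared column never satisfies the condition.
Matched pairs: 24; unmatched c rows kept: 3.
Total: 24 matched + 3 padded = 27 rows.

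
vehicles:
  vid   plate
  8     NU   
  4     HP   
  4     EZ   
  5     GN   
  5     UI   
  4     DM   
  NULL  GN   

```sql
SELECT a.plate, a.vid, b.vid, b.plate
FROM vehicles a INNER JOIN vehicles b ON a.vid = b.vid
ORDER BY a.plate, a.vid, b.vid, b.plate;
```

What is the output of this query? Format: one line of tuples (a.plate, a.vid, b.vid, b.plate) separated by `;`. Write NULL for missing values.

(DM, 4, 4, DM); (DM, 4, 4, EZ); (DM, 4, 4, HP); (EZ, 4, 4, DM); (EZ, 4, 4, EZ); (EZ, 4, 4, HP); (GN, 5, 5, GN); (GN, 5, 5, UI); (HP, 4, 4, DM); (HP, 4, 4, EZ); (HP, 4, 4, HP); (NU, 8, 8, NU); (UI, 5, 5, GN); (UI, 5, 5, UI)

INNER JOIN keeps only pairs where the ON condition holds.
Matching on a.vid = b.vid. A NULL in a compared column never satisfies the condition.
Matched pairs: 14.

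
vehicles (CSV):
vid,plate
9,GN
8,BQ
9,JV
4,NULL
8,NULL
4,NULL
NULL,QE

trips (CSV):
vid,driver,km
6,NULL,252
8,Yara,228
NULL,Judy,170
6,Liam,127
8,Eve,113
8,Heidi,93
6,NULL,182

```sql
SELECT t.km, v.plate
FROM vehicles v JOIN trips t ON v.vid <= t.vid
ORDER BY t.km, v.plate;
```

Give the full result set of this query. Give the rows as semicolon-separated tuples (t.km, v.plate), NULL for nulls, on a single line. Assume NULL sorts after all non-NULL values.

INNER JOIN keeps only pairs where the ON condition holds.
Matching on v.vid <= t.vid. A NULL in a compared column never satisfies the condition.
- v row (vid=9): no match → dropped.
- v row (vid=8): matches 3 t row(s) → 3 output row(s).
- v row (vid=9): no match → dropped.
- v row (vid=4): matches 6 t row(s) → 6 output row(s).
- v row (vid=8): matches 3 t row(s) → 3 output row(s).
- v row (vid=4): matches 6 t row(s) → 6 output row(s).
- v row (vid=NULL): no match → dropped.

(93, BQ); (93, NULL); (93, NULL); (93, NULL); (113, BQ); (113, NULL); (113, NULL); (113, NULL); (127, NULL); (127, NULL); (182, NULL); (182, NULL); (228, BQ); (228, NULL); (228, NULL); (228, NULL); (252, NULL); (252, NULL)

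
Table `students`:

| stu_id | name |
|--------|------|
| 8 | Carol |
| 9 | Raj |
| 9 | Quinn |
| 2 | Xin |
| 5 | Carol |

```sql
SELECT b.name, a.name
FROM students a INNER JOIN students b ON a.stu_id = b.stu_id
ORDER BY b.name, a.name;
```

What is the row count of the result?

7

INNER JOIN keeps only pairs where the ON condition holds.
Matching on a.stu_id = b.stu_id.
Matched pairs: 7.
Total: 7 rows.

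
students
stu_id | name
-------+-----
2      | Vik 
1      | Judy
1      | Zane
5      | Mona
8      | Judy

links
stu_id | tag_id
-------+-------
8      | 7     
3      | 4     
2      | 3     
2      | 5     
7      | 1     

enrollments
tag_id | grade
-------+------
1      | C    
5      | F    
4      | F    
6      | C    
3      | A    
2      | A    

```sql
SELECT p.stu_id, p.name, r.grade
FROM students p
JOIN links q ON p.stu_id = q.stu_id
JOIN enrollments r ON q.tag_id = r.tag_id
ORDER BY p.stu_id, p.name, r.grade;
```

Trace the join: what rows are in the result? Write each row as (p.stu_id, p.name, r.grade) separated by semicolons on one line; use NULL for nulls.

(2, Vik, A); (2, Vik, F)

Evaluate left to right. First `students p INNER JOIN links q` on stu_id: 3 row(s).
Then INNER JOIN `enrollments r` on tag_id: keep only rows whose q.tag_id appears in r.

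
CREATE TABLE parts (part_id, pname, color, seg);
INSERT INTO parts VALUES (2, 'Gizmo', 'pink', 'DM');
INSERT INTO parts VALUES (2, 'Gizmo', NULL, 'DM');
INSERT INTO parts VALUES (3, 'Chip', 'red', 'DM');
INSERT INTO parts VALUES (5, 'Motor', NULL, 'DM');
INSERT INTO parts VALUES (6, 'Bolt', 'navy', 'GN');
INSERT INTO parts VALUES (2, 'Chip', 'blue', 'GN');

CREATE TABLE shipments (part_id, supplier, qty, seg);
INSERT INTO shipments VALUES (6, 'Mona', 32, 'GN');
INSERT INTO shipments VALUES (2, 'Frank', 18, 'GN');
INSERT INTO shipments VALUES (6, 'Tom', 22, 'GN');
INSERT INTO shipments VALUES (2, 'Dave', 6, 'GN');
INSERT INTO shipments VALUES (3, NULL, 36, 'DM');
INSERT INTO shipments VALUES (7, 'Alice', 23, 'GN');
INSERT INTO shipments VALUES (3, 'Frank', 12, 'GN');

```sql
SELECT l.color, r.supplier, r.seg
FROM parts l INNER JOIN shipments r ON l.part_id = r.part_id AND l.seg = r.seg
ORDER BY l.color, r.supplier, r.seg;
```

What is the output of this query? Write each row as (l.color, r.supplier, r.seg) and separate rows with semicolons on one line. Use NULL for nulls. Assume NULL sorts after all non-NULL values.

INNER JOIN keeps only pairs where the ON condition holds.
Matching on l.part_id = r.part_id AND l.seg = r.seg.
- l row (part_id=2, seg=DM): no match → dropped.
- l row (part_id=2, seg=DM): no match → dropped.
- l row (part_id=3, seg=DM): matches 1 r row(s) → 1 output row(s).
- l row (part_id=5, seg=DM): no match → dropped.
- l row (part_id=6, seg=GN): matches 2 r row(s) → 2 output row(s).
- l row (part_id=2, seg=GN): matches 2 r row(s) → 2 output row(s).
After projecting and ordering:
l.color | r.supplier | r.seg
blue | Dave | GN
blue | Frank | GN
navy | Mona | GN
navy | Tom | GN
red | NULL | DM

(blue, Dave, GN); (blue, Frank, GN); (navy, Mona, GN); (navy, Tom, GN); (red, NULL, DM)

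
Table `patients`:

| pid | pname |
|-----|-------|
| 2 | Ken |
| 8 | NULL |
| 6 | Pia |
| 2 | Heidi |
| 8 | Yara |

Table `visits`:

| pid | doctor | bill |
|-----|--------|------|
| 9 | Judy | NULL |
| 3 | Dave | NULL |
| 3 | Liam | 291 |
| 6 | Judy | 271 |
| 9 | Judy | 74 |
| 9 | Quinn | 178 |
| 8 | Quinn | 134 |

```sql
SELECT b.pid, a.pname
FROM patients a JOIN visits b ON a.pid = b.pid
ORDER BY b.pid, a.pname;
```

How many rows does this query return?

3

INNER JOIN keeps only pairs where the ON condition holds.
Matching on a.pid = b.pid.
- pid=2: no matching b row, dropped.
- pid=8: 1 matching b row(s), so 1 row(s) emitted.
- pid=6: 1 matching b row(s), so 1 row(s) emitted.
- pid=2: no matching b row, dropped.
- pid=8: 1 matching b row(s), so 1 row(s) emitted.
Total: 3 rows.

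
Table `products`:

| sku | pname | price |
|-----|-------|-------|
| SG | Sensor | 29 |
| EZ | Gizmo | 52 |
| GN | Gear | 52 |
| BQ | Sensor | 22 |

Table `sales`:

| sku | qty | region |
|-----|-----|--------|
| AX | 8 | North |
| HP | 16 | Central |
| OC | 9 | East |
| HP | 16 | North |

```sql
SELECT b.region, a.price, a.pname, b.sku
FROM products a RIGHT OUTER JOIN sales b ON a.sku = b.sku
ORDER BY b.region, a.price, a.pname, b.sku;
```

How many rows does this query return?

RIGHT JOIN keeps every row from `sales`; unmatched rows get NULL for `products`'s columns.
Matching on a.sku = b.sku.
Matched pairs: 0; unmatched b rows kept: 4.
Total: 0 matched + 4 padded = 4 rows.

4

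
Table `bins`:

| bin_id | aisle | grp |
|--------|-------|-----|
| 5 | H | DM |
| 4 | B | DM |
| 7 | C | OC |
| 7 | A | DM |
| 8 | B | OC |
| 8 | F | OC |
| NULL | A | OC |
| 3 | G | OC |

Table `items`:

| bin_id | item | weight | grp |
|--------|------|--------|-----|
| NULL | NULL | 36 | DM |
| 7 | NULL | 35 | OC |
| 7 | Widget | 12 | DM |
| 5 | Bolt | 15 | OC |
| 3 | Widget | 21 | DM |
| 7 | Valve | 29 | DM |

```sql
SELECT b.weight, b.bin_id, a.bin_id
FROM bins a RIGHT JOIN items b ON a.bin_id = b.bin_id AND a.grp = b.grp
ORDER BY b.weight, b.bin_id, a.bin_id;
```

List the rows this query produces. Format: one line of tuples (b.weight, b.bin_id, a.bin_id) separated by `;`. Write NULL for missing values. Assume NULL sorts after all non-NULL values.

(12, 7, 7); (15, 5, NULL); (21, 3, NULL); (29, 7, 7); (35, 7, 7); (36, NULL, NULL)

RIGHT JOIN keeps every row from `items`; unmatched rows get NULL for `bins`'s columns.
Matching on a.bin_id = b.bin_id AND a.grp = b.grp. A NULL in a compared column never satisfies the condition.
- a row (bin_id=5, grp=DM): no match.
- a row (bin_id=4, grp=DM): no match.
- a row (bin_id=7, grp=OC): matches 1 b row(s) → 1 output row(s).
- a row (bin_id=7, grp=DM): matches 2 b row(s) → 2 output row(s).
- a row (bin_id=8, grp=OC): no match.
- a row (bin_id=8, grp=OC): no match.
- a row (bin_id=NULL, grp=OC): no match.
- a row (bin_id=3, grp=OC): no match.
- plus 3 unmatched b row(s), each kept with NULL a columns.
After projecting and ordering:
b.weight | b.bin_id | a.bin_id
12 | 7 | 7
15 | 5 | NULL
21 | 3 | NULL
29 | 7 | 7
35 | 7 | 7
36 | NULL | NULL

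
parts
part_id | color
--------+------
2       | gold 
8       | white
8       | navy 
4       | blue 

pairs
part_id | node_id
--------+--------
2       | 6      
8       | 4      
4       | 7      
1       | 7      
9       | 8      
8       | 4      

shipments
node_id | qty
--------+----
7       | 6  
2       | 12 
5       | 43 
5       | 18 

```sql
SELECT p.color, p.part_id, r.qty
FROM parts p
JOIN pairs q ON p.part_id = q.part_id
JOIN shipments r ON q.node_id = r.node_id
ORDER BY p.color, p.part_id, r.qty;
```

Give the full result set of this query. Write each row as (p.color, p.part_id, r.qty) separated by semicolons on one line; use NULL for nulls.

(blue, 4, 6)

Joins associate left-to-right: parts INNER JOIN pairs on part_id gives 6 intermediate row(s).
Then INNER JOIN `shipments r` on node_id: keep only rows whose q.node_id appears in r.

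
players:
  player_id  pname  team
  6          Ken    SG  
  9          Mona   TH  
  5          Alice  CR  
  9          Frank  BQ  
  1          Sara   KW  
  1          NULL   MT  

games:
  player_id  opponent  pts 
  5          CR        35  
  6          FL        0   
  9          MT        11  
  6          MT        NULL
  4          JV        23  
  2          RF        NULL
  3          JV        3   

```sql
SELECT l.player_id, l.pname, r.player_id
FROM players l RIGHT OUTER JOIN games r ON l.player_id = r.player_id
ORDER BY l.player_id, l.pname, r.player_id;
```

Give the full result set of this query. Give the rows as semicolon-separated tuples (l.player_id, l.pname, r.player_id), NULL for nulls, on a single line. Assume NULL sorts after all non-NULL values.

(5, Alice, 5); (6, Ken, 6); (6, Ken, 6); (9, Frank, 9); (9, Mona, 9); (NULL, NULL, 2); (NULL, NULL, 3); (NULL, NULL, 4)

RIGHT JOIN keeps every row from `games`; unmatched rows get NULL for `players`'s columns.
Matching on l.player_id = r.player_id.
- player_id=6: 2 matching r row(s), so 2 row(s) emitted.
- player_id=9: 1 matching r row(s), so 1 row(s) emitted.
- player_id=5: 1 matching r row(s), so 1 row(s) emitted.
- player_id=9: 1 matching r row(s), so 1 row(s) emitted.
- player_id=1: no matching r row.
- player_id=1: no matching r row.
- 3 row(s) from r found no l partner → padded with NULL.
After projecting and ordering:
l.player_id | l.pname | r.player_id
5 | Alice | 5
6 | Ken | 6
6 | Ken | 6
9 | Frank | 9
9 | Mona | 9
NULL | NULL | 2
NULL | NULL | 3
NULL | NULL | 4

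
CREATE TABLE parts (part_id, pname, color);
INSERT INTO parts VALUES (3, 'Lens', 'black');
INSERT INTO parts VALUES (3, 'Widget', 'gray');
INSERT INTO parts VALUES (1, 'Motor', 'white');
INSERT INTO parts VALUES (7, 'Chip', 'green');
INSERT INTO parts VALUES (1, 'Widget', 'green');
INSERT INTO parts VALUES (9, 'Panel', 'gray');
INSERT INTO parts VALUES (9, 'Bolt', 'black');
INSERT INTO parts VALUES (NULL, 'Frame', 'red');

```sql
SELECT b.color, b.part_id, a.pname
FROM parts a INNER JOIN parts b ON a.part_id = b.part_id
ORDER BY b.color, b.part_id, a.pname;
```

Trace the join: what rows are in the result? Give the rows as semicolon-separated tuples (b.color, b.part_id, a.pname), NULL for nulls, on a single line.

(black, 3, Lens); (black, 3, Widget); (black, 9, Bolt); (black, 9, Panel); (gray, 3, Lens); (gray, 3, Widget); (gray, 9, Bolt); (gray, 9, Panel); (green, 1, Motor); (green, 1, Widget); (green, 7, Chip); (white, 1, Motor); (white, 1, Widget)

INNER JOIN keeps only pairs where the ON condition holds.
Matching on a.part_id = b.part_id. A NULL in a compared column never satisfies the condition.
Matched pairs: 13.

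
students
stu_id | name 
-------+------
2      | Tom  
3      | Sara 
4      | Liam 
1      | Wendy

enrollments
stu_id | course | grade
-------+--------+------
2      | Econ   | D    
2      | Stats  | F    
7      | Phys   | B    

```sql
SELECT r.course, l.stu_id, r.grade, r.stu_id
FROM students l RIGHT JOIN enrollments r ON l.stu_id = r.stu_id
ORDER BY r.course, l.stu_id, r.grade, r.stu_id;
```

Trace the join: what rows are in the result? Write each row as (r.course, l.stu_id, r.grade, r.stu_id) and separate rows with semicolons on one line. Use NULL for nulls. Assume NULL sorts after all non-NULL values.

(Econ, 2, D, 2); (Phys, NULL, B, 7); (Stats, 2, F, 2)

RIGHT JOIN keeps every row from `enrollments`; unmatched rows get NULL for `students`'s columns.
Matching on l.stu_id = r.stu_id.
- l row (stu_id=2): matches 2 r row(s) → 2 output row(s).
- l row (stu_id=3): no match.
- l row (stu_id=4): no match.
- l row (stu_id=1): no match.
- plus 1 unmatched r row(s), each kept with NULL l columns.
After projecting and ordering:
r.course | l.stu_id | r.grade | r.stu_id
Econ | 2 | D | 2
Phys | NULL | B | 7
Stats | 2 | F | 2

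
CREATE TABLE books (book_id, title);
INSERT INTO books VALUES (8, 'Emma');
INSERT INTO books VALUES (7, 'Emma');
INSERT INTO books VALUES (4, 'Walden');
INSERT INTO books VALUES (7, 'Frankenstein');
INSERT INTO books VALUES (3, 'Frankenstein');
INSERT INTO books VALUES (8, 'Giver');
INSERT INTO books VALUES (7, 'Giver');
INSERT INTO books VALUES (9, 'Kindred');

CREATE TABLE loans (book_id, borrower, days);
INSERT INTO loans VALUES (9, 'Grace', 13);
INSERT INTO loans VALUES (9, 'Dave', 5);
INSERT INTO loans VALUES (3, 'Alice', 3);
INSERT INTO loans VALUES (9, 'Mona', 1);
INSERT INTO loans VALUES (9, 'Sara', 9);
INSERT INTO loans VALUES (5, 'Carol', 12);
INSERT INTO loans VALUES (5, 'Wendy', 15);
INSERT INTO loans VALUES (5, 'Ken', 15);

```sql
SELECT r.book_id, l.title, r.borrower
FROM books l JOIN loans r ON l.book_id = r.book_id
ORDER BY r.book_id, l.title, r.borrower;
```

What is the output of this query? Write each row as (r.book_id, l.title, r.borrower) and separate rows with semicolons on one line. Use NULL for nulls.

(3, Frankenstein, Alice); (9, Kindred, Dave); (9, Kindred, Grace); (9, Kindred, Mona); (9, Kindred, Sara)

INNER JOIN keeps only pairs where the ON condition holds.
Matching on l.book_id = r.book_id.
Matched pairs: 5.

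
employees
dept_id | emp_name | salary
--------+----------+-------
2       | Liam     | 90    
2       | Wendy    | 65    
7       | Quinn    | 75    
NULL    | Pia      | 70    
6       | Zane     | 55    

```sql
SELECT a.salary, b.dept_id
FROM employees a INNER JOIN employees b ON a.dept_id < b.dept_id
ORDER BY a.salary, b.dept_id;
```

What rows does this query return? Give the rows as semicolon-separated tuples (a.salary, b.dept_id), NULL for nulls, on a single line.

INNER JOIN keeps only pairs where the ON condition holds.
Matching on a.dept_id < b.dept_id. A NULL in a compared column never satisfies the condition.
- a row (dept_id=2): matches 2 b row(s) → 2 output row(s).
- a row (dept_id=2): matches 2 b row(s) → 2 output row(s).
- a row (dept_id=7): no match → dropped.
- a row (dept_id=NULL): no match → dropped.
- a row (dept_id=6): matches 1 b row(s) → 1 output row(s).
After projecting and ordering:
a.salary | b.dept_id
55 | 7
65 | 6
65 | 7
90 | 6
90 | 7

(55, 7); (65, 6); (65, 7); (90, 6); (90, 7)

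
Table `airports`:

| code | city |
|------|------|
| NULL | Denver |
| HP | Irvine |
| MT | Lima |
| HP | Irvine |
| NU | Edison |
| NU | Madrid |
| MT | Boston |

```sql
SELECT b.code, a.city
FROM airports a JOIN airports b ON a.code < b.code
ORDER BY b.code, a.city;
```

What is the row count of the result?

INNER JOIN keeps only pairs where the ON condition holds.
Matching on a.code < b.code. A NULL in a compared column never satisfies the condition.
Matched pairs: 12.
Total: 12 rows.

12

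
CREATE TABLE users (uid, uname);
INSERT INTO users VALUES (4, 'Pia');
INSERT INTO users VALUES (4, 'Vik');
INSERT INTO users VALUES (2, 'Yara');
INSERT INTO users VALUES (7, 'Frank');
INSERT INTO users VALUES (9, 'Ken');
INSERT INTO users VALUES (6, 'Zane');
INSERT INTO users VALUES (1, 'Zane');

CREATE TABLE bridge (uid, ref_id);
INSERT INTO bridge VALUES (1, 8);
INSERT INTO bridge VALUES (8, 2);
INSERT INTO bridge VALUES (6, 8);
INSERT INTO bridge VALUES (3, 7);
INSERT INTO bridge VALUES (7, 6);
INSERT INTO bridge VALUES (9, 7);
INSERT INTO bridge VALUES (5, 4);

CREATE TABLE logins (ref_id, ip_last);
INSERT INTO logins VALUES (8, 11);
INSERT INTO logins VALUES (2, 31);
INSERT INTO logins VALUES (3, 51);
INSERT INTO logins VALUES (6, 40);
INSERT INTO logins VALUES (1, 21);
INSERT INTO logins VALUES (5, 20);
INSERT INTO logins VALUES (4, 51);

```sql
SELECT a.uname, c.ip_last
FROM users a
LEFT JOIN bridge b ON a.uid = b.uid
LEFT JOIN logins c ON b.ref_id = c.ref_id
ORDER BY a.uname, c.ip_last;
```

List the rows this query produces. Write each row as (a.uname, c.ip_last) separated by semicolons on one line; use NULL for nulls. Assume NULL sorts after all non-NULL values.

Step 1 — a LEFT JOIN b on uid → 7 row(s).
Then LEFT JOIN `logins c` on ref_id: each of those 7 rows is kept; rows whose b.ref_id has no match in c get NULL for c's columns.

(Frank, 40); (Ken, NULL); (Pia, NULL); (Vik, NULL); (Yara, NULL); (Zane, 11); (Zane, 11)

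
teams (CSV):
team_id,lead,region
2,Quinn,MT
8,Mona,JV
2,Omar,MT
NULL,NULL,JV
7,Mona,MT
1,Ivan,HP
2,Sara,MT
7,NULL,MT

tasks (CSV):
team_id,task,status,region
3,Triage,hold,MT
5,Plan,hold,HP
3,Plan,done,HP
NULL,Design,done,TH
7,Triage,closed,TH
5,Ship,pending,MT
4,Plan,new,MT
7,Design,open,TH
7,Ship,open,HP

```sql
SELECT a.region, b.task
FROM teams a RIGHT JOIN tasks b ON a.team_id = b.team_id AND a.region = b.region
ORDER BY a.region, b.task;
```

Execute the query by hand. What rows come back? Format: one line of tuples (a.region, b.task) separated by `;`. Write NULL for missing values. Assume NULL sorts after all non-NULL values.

RIGHT JOIN keeps every row from `tasks`; unmatched rows get NULL for `teams`'s columns.
Matching on a.team_id = b.team_id AND a.region = b.region. A NULL in a compared column never satisfies the condition.
- a row (team_id=2, region=MT): no match.
- a row (team_id=8, region=JV): no match.
- a row (team_id=2, region=MT): no match.
- a row (team_id=NULL, region=JV): no match.
- a row (team_id=7, region=MT): no match.
- a row (team_id=1, region=HP): no match.
- a row (team_id=2, region=MT): no match.
- a row (team_id=7, region=MT): no match.
- plus 9 unmatched b row(s), each kept with NULL a columns.
After projecting and ordering:
a.region | b.task
NULL | Design
NULL | Design
NULL | Plan
NULL | Plan
NULL | Plan
NULL | Ship
NULL | Ship
NULL | Triage
NULL | Triage

(NULL, Design); (NULL, Design); (NULL, Plan); (NULL, Plan); (NULL, Plan); (NULL, Ship); (NULL, Ship); (NULL, Triage); (NULL, Triage)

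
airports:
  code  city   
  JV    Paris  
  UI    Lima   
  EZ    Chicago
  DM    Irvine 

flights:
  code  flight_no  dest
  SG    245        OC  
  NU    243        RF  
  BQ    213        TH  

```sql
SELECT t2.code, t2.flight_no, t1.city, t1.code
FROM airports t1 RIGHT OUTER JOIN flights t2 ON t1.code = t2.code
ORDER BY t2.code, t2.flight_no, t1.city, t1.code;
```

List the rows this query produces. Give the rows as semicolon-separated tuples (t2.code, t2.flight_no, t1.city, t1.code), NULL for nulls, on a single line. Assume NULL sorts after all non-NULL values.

(BQ, 213, NULL, NULL); (NU, 243, NULL, NULL); (SG, 245, NULL, NULL)

RIGHT JOIN keeps every row from `flights`; unmatched rows get NULL for `airports`'s columns.
Matching on t1.code = t2.code.
- t1 (code=JV) has no partner in t2.
- t1 (code=UI) has no partner in t2.
- t1 (code=EZ) has no partner in t2.
- t1 (code=DM) has no partner in t2.
- 3 t2 row(s) had no t1 match → kept, t1 columns NULL.
After projecting and ordering:
t2.code | t2.flight_no | t1.city | t1.code
BQ | 213 | NULL | NULL
NU | 243 | NULL | NULL
SG | 245 | NULL | NULL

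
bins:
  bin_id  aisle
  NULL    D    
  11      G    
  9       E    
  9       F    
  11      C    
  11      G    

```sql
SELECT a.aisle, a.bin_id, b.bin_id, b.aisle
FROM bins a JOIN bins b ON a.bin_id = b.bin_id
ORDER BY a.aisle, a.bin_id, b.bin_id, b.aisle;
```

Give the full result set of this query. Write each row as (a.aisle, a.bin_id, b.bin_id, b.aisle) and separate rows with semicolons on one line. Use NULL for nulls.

INNER JOIN keeps only pairs where the ON condition holds.
Matching on a.bin_id = b.bin_id. A NULL in a compared column never satisfies the condition.
- a (bin_id=NULL) has no partner → excluded.
- a (bin_id=11) pairs with 3 row(s) of b.
- a (bin_id=9) pairs with 2 row(s) of b.
- a (bin_id=9) pairs with 2 row(s) of b.
- a (bin_id=11) pairs with 3 row(s) of b.
- a (bin_id=11) pairs with 3 row(s) of b.

(C, 11, 11, C); (C, 11, 11, G); (C, 11, 11, G); (E, 9, 9, E); (E, 9, 9, F); (F, 9, 9, E); (F, 9, 9, F); (G, 11, 11, C); (G, 11, 11, C); (G, 11, 11, G); (G, 11, 11, G); (G, 11, 11, G); (G, 11, 11, G)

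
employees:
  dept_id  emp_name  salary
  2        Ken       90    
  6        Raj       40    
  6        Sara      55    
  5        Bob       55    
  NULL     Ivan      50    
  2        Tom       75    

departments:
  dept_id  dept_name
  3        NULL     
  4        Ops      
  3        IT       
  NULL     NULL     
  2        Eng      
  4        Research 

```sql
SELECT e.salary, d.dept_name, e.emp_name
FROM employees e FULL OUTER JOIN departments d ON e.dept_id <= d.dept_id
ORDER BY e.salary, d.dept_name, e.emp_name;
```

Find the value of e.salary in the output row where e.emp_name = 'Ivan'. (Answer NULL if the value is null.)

50

FULL OUTER JOIN keeps every row from both sides; unmatched rows get NULL for the other side's columns.
Matching on e.dept_id <= d.dept_id. A NULL in a compared column never satisfies the condition.
Matched pairs: 10; unmatched e rows kept: 4; unmatched d rows kept: 1.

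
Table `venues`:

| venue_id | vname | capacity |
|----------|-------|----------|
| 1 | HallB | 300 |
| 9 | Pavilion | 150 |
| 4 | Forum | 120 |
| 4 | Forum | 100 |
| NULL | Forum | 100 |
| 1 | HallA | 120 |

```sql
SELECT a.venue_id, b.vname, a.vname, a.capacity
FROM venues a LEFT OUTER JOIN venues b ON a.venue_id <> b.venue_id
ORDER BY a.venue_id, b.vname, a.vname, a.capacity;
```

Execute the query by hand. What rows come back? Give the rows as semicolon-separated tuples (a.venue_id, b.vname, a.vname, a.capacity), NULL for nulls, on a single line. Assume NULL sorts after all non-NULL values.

(1, Forum, HallA, 120); (1, Forum, HallA, 120); (1, Forum, HallB, 300); (1, Forum, HallB, 300); (1, Pavilion, HallA, 120); (1, Pavilion, HallB, 300); (4, HallA, Forum, 100); (4, HallA, Forum, 120); (4, HallB, Forum, 100); (4, HallB, Forum, 120); (4, Pavilion, Forum, 100); (4, Pavilion, Forum, 120); (9, Forum, Pavilion, 150); (9, Forum, Pavilion, 150); (9, HallA, Pavilion, 150); (9, HallB, Pavilion, 150); (NULL, NULL, Forum, 100)

LEFT JOIN keeps every row from `venues a`; unmatched rows get NULL for `venues b`'s columns.
Matching on a.venue_id <> b.venue_id. A NULL in a compared column never satisfies the condition.
Matched pairs: 16; unmatched a rows kept: 1.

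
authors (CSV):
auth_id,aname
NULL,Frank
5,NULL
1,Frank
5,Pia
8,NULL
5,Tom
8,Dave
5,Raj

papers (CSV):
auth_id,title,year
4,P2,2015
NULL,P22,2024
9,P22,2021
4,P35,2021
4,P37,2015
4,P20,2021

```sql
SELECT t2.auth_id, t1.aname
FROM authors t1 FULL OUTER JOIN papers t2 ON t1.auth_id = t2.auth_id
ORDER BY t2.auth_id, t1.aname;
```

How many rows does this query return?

14

FULL OUTER JOIN keeps every row from both sides; unmatched rows get NULL for the other side's columns.
Matching on t1.auth_id = t2.auth_id. A NULL in a compared column never satisfies the condition.
- t1 (auth_id=NULL) has no partner → padded with NULL.
- t1 (auth_id=5) has no partner → padded with NULL.
- t1 (auth_id=1) has no partner → padded with NULL.
- t1 (auth_id=5) has no partner → padded with NULL.
- t1 (auth_id=8) has no partner → padded with NULL.
- t1 (auth_id=5) has no partner → padded with NULL.
- t1 (auth_id=8) has no partner → padded with NULL.
- t1 (auth_id=5) has no partner → padded with NULL.
- plus 6 unmatched t2 row(s), each kept with NULL t1 columns.
Total: 0 matched + 14 padded = 14 rows.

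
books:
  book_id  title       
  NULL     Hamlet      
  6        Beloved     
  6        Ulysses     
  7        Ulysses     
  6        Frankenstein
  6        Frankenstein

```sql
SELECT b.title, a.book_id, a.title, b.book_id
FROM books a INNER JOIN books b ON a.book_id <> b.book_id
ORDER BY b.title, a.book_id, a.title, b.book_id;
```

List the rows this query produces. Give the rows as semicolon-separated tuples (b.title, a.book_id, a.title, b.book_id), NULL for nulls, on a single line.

INNER JOIN keeps only pairs where the ON condition holds.
Matching on a.book_id <> b.book_id. A NULL in a compared column never satisfies the condition.
- a row (book_id=NULL): no match → dropped.
- a row (book_id=6): matches 1 b row(s) → 1 output row(s).
- a row (book_id=6): matches 1 b row(s) → 1 output row(s).
- a row (book_id=7): matches 4 b row(s) → 4 output row(s).
- a row (book_id=6): matches 1 b row(s) → 1 output row(s).
- a row (book_id=6): matches 1 b row(s) → 1 output row(s).
After projecting and ordering:
b.title | a.book_id | a.title | b.book_id
Beloved | 7 | Ulysses | 6
Frankenstein | 7 | Ulysses | 6
Frankenstein | 7 | Ulysses | 6
Ulysses | 6 | Beloved | 7
Ulysses | 6 | Frankenstein | 7
Ulysses | 6 | Frankenstein | 7
Ulysses | 6 | Ulysses | 7
Ulysses | 7 | Ulysses | 6

(Beloved, 7, Ulysses, 6); (Frankenstein, 7, Ulysses, 6); (Frankenstein, 7, Ulysses, 6); (Ulysses, 6, Beloved, 7); (Ulysses, 6, Frankenstein, 7); (Ulysses, 6, Frankenstein, 7); (Ulysses, 6, Ulysses, 7); (Ulysses, 7, Ulysses, 6)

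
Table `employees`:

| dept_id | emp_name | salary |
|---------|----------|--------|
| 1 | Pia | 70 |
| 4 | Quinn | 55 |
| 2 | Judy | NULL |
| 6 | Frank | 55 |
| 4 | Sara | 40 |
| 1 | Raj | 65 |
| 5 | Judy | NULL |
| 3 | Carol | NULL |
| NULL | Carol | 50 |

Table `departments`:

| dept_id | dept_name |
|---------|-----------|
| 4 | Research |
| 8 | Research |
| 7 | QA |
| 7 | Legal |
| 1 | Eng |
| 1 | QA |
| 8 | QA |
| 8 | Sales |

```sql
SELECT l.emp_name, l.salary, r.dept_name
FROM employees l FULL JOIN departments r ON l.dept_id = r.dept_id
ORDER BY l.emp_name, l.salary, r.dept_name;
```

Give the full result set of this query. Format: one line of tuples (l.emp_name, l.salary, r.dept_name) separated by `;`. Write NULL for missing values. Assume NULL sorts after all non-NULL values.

(Carol, 50, NULL); (Carol, NULL, NULL); (Frank, 55, NULL); (Judy, NULL, NULL); (Judy, NULL, NULL); (Pia, 70, Eng); (Pia, 70, QA); (Quinn, 55, Research); (Raj, 65, Eng); (Raj, 65, QA); (Sara, 40, Research); (NULL, NULL, Legal); (NULL, NULL, QA); (NULL, NULL, QA); (NULL, NULL, Research); (NULL, NULL, Sales)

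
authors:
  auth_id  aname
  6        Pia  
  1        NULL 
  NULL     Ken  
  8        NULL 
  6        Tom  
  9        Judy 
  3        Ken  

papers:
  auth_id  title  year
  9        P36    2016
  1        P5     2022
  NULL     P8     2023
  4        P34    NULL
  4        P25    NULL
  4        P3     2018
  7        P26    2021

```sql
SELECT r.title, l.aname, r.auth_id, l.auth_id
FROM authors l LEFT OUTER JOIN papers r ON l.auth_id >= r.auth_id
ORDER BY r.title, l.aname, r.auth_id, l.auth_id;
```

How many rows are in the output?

22

LEFT JOIN keeps every row from `authors`; unmatched rows get NULL for `papers`'s columns.
Matching on l.auth_id >= r.auth_id. A NULL in a compared column never satisfies the condition.
- l row (auth_id=6): matches 4 r row(s) → 4 output row(s).
- l row (auth_id=1): matches 1 r row(s) → 1 output row(s).
- l row (auth_id=NULL): no match → kept, r columns NULL.
- l row (auth_id=8): matches 5 r row(s) → 5 output row(s).
- l row (auth_id=6): matches 4 r row(s) → 4 output row(s).
- l row (auth_id=9): matches 6 r row(s) → 6 output row(s).
- l row (auth_id=3): matches 1 r row(s) → 1 output row(s).
Total: 21 matched + 1 padded = 22 rows.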